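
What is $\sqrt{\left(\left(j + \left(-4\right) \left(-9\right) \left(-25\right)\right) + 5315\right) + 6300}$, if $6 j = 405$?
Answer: $\frac{\sqrt{43130}}{2} \approx 103.84$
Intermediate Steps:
$j = \frac{135}{2}$ ($j = \frac{1}{6} \cdot 405 = \frac{135}{2} \approx 67.5$)
$\sqrt{\left(\left(j + \left(-4\right) \left(-9\right) \left(-25\right)\right) + 5315\right) + 6300} = \sqrt{\left(\left(\frac{135}{2} + \left(-4\right) \left(-9\right) \left(-25\right)\right) + 5315\right) + 6300} = \sqrt{\left(\left(\frac{135}{2} + 36 \left(-25\right)\right) + 5315\right) + 6300} = \sqrt{\left(\left(\frac{135}{2} - 900\right) + 5315\right) + 6300} = \sqrt{\left(- \frac{1665}{2} + 5315\right) + 6300} = \sqrt{\frac{8965}{2} + 6300} = \sqrt{\frac{21565}{2}} = \frac{\sqrt{43130}}{2}$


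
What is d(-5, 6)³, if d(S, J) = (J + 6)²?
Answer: 2985984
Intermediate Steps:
d(S, J) = (6 + J)²
d(-5, 6)³ = ((6 + 6)²)³ = (12²)³ = 144³ = 2985984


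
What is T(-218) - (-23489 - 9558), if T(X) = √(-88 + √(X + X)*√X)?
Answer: 33047 + √(-88 - 218*√2) ≈ 33047.0 + 19.907*I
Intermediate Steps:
T(X) = √(-88 + X*√2) (T(X) = √(-88 + √(2*X)*√X) = √(-88 + (√2*√X)*√X) = √(-88 + X*√2))
T(-218) - (-23489 - 9558) = √(-88 - 218*√2) - (-23489 - 9558) = √(-88 - 218*√2) - 1*(-33047) = √(-88 - 218*√2) + 33047 = 33047 + √(-88 - 218*√2)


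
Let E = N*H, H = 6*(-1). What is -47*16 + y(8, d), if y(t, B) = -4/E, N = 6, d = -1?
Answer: -6767/9 ≈ -751.89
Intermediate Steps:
H = -6
E = -36 (E = 6*(-6) = -36)
y(t, B) = 1/9 (y(t, B) = -4/(-36) = -4*(-1/36) = 1/9)
-47*16 + y(8, d) = -47*16 + 1/9 = -752 + 1/9 = -6767/9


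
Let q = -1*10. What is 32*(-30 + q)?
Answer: -1280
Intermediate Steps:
q = -10
32*(-30 + q) = 32*(-30 - 10) = 32*(-40) = -1280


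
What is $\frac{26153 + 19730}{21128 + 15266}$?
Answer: $\frac{45883}{36394} \approx 1.2607$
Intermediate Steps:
$\frac{26153 + 19730}{21128 + 15266} = \frac{45883}{36394}$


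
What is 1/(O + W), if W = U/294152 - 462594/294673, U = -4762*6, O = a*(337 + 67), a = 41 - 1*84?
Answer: -21669663074/376481510008339 ≈ -5.7558e-5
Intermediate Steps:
a = -43 (a = 41 - 84 = -43)
O = -17372 (O = -43*(337 + 67) = -43*404 = -17372)
U = -28572
W = -36123086811/21669663074 (W = -28572/294152 - 462594/294673 = -28572*1/294152 - 462594*1/294673 = -7143/73538 - 462594/294673 = -36123086811/21669663074 ≈ -1.6670)
1/(O + W) = 1/(-17372 - 36123086811/21669663074) = 1/(-376481510008339/21669663074) = -21669663074/376481510008339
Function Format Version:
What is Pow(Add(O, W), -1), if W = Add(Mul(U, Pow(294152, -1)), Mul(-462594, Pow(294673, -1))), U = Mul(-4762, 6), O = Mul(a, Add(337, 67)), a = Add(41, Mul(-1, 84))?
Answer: Rational(-21669663074, 376481510008339) ≈ -5.7558e-5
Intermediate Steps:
a = -43 (a = Add(41, -84) = -43)
O = -17372 (O = Mul(-43, Add(337, 67)) = Mul(-43, 404) = -17372)
U = -28572
W = Rational(-36123086811, 21669663074) (W = Add(Mul(-28572, Pow(294152, -1)), Mul(-462594, Pow(294673, -1))) = Add(Mul(-28572, Rational(1, 294152)), Mul(-462594, Rational(1, 294673))) = Add(Rational(-7143, 73538), Rational(-462594, 294673)) = Rational(-36123086811, 21669663074) ≈ -1.6670)
Pow(Add(O, W), -1) = Pow(Add(-17372, Rational(-36123086811, 21669663074)), -1) = Pow(Rational(-376481510008339, 21669663074), -1) = Rational(-21669663074, 376481510008339)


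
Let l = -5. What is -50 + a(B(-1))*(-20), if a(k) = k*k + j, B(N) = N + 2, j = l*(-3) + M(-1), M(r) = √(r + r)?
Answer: -370 - 20*I*√2 ≈ -370.0 - 28.284*I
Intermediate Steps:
M(r) = √2*√r (M(r) = √(2*r) = √2*√r)
j = 15 + I*√2 (j = -5*(-3) + √2*√(-1) = 15 + √2*I = 15 + I*√2 ≈ 15.0 + 1.4142*I)
B(N) = 2 + N
a(k) = 15 + k² + I*√2 (a(k) = k*k + (15 + I*√2) = k² + (15 + I*√2) = 15 + k² + I*√2)
-50 + a(B(-1))*(-20) = -50 + (15 + (2 - 1)² + I*√2)*(-20) = -50 + (15 + 1² + I*√2)*(-20) = -50 + (15 + 1 + I*√2)*(-20) = -50 + (16 + I*√2)*(-20) = -50 + (-320 - 20*I*√2) = -370 - 20*I*√2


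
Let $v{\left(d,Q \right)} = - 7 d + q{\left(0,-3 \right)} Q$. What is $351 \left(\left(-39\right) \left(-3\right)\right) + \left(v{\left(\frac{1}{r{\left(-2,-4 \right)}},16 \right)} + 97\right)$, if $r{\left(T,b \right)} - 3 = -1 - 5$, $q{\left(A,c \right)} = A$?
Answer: $\frac{123499}{3} \approx 41166.0$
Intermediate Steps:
$r{\left(T,b \right)} = -3$ ($r{\left(T,b \right)} = 3 - 6 = -3$)
$v{\left(d,Q \right)} = - 7 d$ ($v{\left(d,Q \right)} = - 7 d + 0 Q = - 7 d + 0 = - 7 d$)
$351 \left(\left(-39\right) \left(-3\right)\right) + \left(v{\left(\frac{1}{r{\left(-2,-4 \right)}},16 \right)} + 97\right) = 351 \left(\left(-39\right) \left(-3\right)\right) + \left(- \frac{7}{-3} + 97\right) = 351 \cdot 117 + \left(\left(-7\right) \left(- \frac{1}{3}\right) + 97\right) = 41067 + \left(\frac{7}{3} + 97\right) = 41067 + \frac{298}{3} = \frac{123499}{3}$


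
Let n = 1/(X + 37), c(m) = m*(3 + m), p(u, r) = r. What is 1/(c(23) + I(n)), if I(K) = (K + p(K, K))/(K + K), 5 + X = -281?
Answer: 1/599 ≈ 0.0016694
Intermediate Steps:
X = -286 (X = -5 - 281 = -286)
n = -1/249 (n = 1/(-286 + 37) = 1/(-249) = -1/249 ≈ -0.0040161)
I(K) = 1 (I(K) = (K + K)/(K + K) = (2*K)/((2*K)) = (2*K)*(1/(2*K)) = 1)
1/(c(23) + I(n)) = 1/(23*(3 + 23) + 1) = 1/(23*26 + 1) = 1/(598 + 1) = 1/599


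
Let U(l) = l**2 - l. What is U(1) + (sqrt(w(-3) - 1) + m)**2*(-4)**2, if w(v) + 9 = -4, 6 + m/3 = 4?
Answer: 352 - 192*I*sqrt(14) ≈ 352.0 - 718.4*I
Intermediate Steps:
m = -6 (m = -18 + 3*4 = -18 + 12 = -6)
w(v) = -13 (w(v) = -9 - 4 = -13)
U(1) + (sqrt(w(-3) - 1) + m)**2*(-4)**2 = 1*(-1 + 1) + (sqrt(-13 - 1) - 6)**2*(-4)**2 = 1*0 + (sqrt(-14) - 6)**2*16 = 0 + (I*sqrt(14) - 6)**2*16 = 0 + (-6 + I*sqrt(14))**2*16 = 0 + 16*(-6 + I*sqrt(14))**2 = 16*(-6 + I*sqrt(14))**2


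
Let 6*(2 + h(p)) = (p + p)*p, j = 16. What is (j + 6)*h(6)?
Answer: 220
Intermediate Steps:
h(p) = -2 + p**2/3 (h(p) = -2 + ((p + p)*p)/6 = -2 + ((2*p)*p)/6 = -2 + (2*p**2)/6 = -2 + p**2/3)
(j + 6)*h(6) = (16 + 6)*(-2 + (1/3)*6**2) = 22*(-2 + (1/3)*36) = 22*(-2 + 12) = 22*10 = 220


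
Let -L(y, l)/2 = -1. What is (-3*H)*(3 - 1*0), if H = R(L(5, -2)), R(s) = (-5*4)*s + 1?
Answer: 351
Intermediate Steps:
L(y, l) = 2 (L(y, l) = -2*(-1) = 2)
R(s) = 1 - 20*s (R(s) = -20*s + 1 = 1 - 20*s)
H = -39 (H = 1 - 20*2 = 1 - 40 = -39)
(-3*H)*(3 - 1*0) = (-3*(-39))*(3 - 1*0) = 117*(3 + 0) = 117*3 = 351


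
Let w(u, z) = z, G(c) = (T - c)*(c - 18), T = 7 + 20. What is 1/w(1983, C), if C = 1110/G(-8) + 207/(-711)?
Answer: -7189/10862 ≈ -0.66185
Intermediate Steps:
T = 27
G(c) = (-18 + c)*(27 - c) (G(c) = (27 - c)*(c - 18) = (27 - c)*(-18 + c) = (-18 + c)*(27 - c))
C = -10862/7189 (C = 1110/(-486 - 1*(-8)² + 45*(-8)) + 207/(-711) = 1110/(-486 - 1*64 - 360) + 207*(-1/711) = 1110/(-486 - 64 - 360) - 23/79 = 1110/(-910) - 23/79 = 1110*(-1/910) - 23/79 = -111/91 - 23/79 = -10862/7189 ≈ -1.5109)
1/w(1983, C) = 1/(-10862/7189) = -7189/10862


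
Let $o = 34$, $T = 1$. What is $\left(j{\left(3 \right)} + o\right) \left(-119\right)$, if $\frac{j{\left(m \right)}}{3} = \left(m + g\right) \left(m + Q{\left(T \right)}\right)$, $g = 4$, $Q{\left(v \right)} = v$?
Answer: $-14042$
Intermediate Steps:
$j{\left(m \right)} = 3 \left(1 + m\right) \left(4 + m\right)$ ($j{\left(m \right)} = 3 \left(m + 4\right) \left(m + 1\right) = 3 \left(4 + m\right) \left(1 + m\right) = 3 \left(1 + m\right) \left(4 + m\right)$)
$\left(j{\left(3 \right)} + o\right) \left(-119\right) = \left(\left(12 + 3 \cdot 3^{2} + 15 \cdot 3\right) + 34\right) \left(-119\right) = \left(\left(12 + 3 \cdot 9 + 45\right) + 34\right) \left(-119\right) = \left(\left(12 + 27 + 45\right) + 34\right) \left(-119\right) = \left(84 + 34\right) \left(-119\right) = 118 \left(-119\right) = -14042$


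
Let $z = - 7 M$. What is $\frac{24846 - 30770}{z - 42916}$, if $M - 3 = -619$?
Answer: $\frac{1481}{9651} \approx 0.15346$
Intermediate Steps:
$M = -616$ ($M = 3 - 619 = -616$)
$z = 4312$ ($z = \left(-7\right) \left(-616\right) = 4312$)
$\frac{24846 - 30770}{z - 42916} = \frac{24846 - 30770}{4312 - 42916} = - \frac{5924}{-38604} = \left(-5924\right) \left(- \frac{1}{38604}\right) = \frac{1481}{9651}$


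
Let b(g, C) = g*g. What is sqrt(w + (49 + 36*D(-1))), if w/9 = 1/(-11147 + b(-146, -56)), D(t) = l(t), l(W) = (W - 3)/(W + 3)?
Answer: I*sqrt(2378305382)/10169 ≈ 4.7957*I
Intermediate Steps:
b(g, C) = g**2
l(W) = (-3 + W)/(3 + W)
D(t) = (-3 + t)/(3 + t)
w = 9/10169 (w = 9/(-11147 + (-146)**2) = 9/(-11147 + 21316) = 9/10169 ≈ 0.00088504)
sqrt(w + (49 + 36*D(-1))) = sqrt(9/10169 + (49 + 36*((-3 - 1)/(3 - 1)))) = sqrt(9/10169 + (49 + 36*(-4/2))) = sqrt(9/10169 + (49 + 36*((1/2)*(-4)))) = sqrt(9/10169 + (49 + 36*(-2))) = sqrt(9/10169 + (49 - 72)) = sqrt(9/10169 - 23) = sqrt(-233878/10169) = I*sqrt(2378305382)/10169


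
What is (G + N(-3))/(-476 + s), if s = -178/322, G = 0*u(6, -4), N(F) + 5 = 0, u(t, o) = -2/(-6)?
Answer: 161/15345 ≈ 0.010492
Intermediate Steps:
u(t, o) = ⅓ (u(t, o) = -2*(-⅙) = ⅓)
N(F) = -5 (N(F) = -5 + 0 = -5)
G = 0 (G = 0*(⅓) = 0)
s = -89/161 (s = -178*1/322 = -89/161 ≈ -0.55280)
(G + N(-3))/(-476 + s) = (0 - 5)/(-476 - 89/161) = -5/(-76725/161) = -5*(-161/76725) = 161/15345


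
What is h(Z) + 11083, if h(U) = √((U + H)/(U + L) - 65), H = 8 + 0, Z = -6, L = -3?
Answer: 11083 + I*√587/3 ≈ 11083.0 + 8.076*I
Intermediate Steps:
H = 8
h(U) = √(-65 + (8 + U)/(-3 + U)) (h(U) = √((U + 8)/(U - 3) - 65) = √((8 + U)/(-3 + U) - 65) = √(-65 + (8 + U)/(-3 + U)))
h(Z) + 11083 = √((203 - 64*(-6))/(-3 - 6)) + 11083 = √((203 + 384)/(-9)) + 11083 = √(-⅑*587) + 11083 = √(-587/9) + 11083 = I*√587/3 + 11083 = 11083 + I*√587/3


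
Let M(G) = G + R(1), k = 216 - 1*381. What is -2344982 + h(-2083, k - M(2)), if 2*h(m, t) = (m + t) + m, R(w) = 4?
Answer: -4694301/2 ≈ -2.3472e+6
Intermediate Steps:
k = -165 (k = 216 - 381 = -165)
M(G) = 4 + G (M(G) = G + 4 = 4 + G)
h(m, t) = m + t/2 (h(m, t) = ((m + t) + m)/2 = (t + 2*m)/2 = m + t/2)
-2344982 + h(-2083, k - M(2)) = -2344982 + (-2083 + (-165 - (4 + 2))/2) = -2344982 + (-2083 + (-165 - 1*6)/2) = -2344982 + (-2083 + (-165 - 6)/2) = -2344982 + (-2083 + (½)*(-171)) = -2344982 + (-2083 - 171/2) = -2344982 - 4337/2 = -4694301/2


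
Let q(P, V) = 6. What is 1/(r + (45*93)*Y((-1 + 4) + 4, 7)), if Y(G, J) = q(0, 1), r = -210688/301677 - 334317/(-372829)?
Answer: 112473934233/2824242793743887 ≈ 3.9824e-5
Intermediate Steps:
r = 22305153257/112473934233 (r = -210688*1/301677 - 334317*(-1/372829) = -210688/301677 + 334317/372829 = 22305153257/112473934233 ≈ 0.19831)
Y(G, J) = 6
1/(r + (45*93)*Y((-1 + 4) + 4, 7)) = 1/(22305153257/112473934233 + (45*93)*6) = 1/(22305153257/112473934233 + 4185*6) = 1/(22305153257/112473934233 + 25110) = 1/(2824242793743887/112473934233) = 112473934233/2824242793743887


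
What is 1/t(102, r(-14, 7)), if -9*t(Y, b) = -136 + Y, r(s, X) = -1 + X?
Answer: 9/34 ≈ 0.26471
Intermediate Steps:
t(Y, b) = 136/9 - Y/9 (t(Y, b) = -(-136 + Y)/9 = 136/9 - Y/9)
1/t(102, r(-14, 7)) = 1/(136/9 - ⅑*102) = 1/(136/9 - 34/3) = 1/(34/9) = 9/34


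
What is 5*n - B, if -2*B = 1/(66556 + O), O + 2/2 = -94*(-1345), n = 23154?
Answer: 44683746901/385970 ≈ 1.1577e+5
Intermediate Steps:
O = 126429 (O = -1 - 94*(-1345) = -1 + 126430 = 126429)
B = -1/385970 (B = -1/(2*(66556 + 126429)) = -1/2/192985 = -1/2*1/192985 = -1/385970 ≈ -2.5909e-6)
5*n - B = 5*23154 - 1*(-1/385970) = 115770 + 1/385970 = 44683746901/385970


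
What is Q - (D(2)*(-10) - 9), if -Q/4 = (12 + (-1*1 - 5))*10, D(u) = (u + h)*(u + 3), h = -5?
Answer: -381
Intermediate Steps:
D(u) = (-5 + u)*(3 + u) (D(u) = (u - 5)*(u + 3) = (-5 + u)*(3 + u))
Q = -240 (Q = -4*(12 + (-1*1 - 5))*10 = -4*(12 + (-1 - 5))*10 = -4*(12 - 6)*10 = -24*10 = -4*60 = -240)
Q - (D(2)*(-10) - 9) = -240 - ((-15 + 2² - 2*2)*(-10) - 9) = -240 - ((-15 + 4 - 4)*(-10) - 9) = -240 - (-15*(-10) - 9) = -240 - (150 - 9) = -240 - 1*141 = -240 - 141 = -381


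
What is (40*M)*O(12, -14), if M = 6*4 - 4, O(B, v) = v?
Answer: -11200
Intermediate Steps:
M = 20 (M = 24 - 4 = 20)
(40*M)*O(12, -14) = (40*20)*(-14) = 800*(-14) = -11200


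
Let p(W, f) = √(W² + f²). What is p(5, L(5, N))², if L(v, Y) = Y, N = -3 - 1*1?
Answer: 41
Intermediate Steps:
N = -4 (N = -3 - 1 = -4)
p(5, L(5, N))² = (√(5² + (-4)²))² = (√(25 + 16))² = (√41)² = 41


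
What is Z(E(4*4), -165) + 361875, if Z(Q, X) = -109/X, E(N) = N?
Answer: 59709484/165 ≈ 3.6188e+5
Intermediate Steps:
Z(E(4*4), -165) + 361875 = -109/(-165) + 361875 = -109*(-1/165) + 361875 = 109/165 + 361875 = 59709484/165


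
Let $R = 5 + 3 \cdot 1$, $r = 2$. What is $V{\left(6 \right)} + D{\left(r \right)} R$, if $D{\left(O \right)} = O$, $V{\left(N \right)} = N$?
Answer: $22$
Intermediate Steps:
$R = 8$ ($R = 5 + 3 = 8$)
$V{\left(6 \right)} + D{\left(r \right)} R = 6 + 2 \cdot 8 = 6 + 16 = 22$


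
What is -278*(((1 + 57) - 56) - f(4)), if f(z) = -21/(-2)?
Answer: 2363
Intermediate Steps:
f(z) = 21/2 (f(z) = -21*(-1/2) = 21/2)
-278*(((1 + 57) - 56) - f(4)) = -278*(((1 + 57) - 56) - 1*21/2) = -278*((58 - 56) - 21/2) = -278*(2 - 21/2) = -278*(-17/2) = 2363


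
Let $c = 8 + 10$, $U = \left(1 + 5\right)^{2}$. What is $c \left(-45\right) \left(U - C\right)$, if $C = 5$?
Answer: $-25110$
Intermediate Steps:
$U = 36$ ($U = 6^{2} = 36$)
$c = 18$
$c \left(-45\right) \left(U - C\right) = 18 \left(-45\right) \left(36 - 5\right) = - 810 \left(36 - 5\right) = \left(-810\right) 31 = -25110$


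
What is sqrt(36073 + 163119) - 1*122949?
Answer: -122949 + 2*sqrt(49798) ≈ -1.2250e+5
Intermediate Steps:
sqrt(36073 + 163119) - 1*122949 = sqrt(199192) - 122949 = 2*sqrt(49798) - 122949 = -122949 + 2*sqrt(49798)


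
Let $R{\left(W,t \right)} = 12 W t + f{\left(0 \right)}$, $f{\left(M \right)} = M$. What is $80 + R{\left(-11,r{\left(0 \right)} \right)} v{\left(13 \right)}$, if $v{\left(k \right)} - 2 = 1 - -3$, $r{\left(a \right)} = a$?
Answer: $80$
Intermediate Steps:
$v{\left(k \right)} = 6$ ($v{\left(k \right)} = 2 + \left(1 - -3\right) = 2 + \left(1 + 3\right) = 2 + 4 = 6$)
$R{\left(W,t \right)} = 12 W t$ ($R{\left(W,t \right)} = 12 W t + 0 = 12 W t$)
$80 + R{\left(-11,r{\left(0 \right)} \right)} v{\left(13 \right)} = 80 + 12 \left(-11\right) 0 \cdot 6 = 80 + 0 \cdot 6 = 80 + 0 = 80$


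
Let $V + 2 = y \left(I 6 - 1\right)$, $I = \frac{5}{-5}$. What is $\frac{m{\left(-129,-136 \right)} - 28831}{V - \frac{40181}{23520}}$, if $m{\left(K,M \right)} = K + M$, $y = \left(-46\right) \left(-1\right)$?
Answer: $\frac{684337920}{7660661} \approx 89.331$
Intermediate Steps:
$I = -1$ ($I = 5 \left(- \frac{1}{5}\right) = -1$)
$y = 46$
$V = -324$ ($V = -2 + 46 \left(\left(-1\right) 6 - 1\right) = -2 + 46 \left(-6 - 1\right) = -2 + 46 \left(-7\right) = -2 - 322 = -324$)
$\frac{m{\left(-129,-136 \right)} - 28831}{V - \frac{40181}{23520}} = \frac{\left(-129 - 136\right) - 28831}{-324 - \frac{40181}{23520}} = \frac{-265 - 28831}{-324 - \frac{40181}{23520}} = - \frac{29096}{-324 - \frac{40181}{23520}} = - \frac{29096}{- \frac{7660661}{23520}} = \left(-29096\right) \left(- \frac{23520}{7660661}\right) = \frac{684337920}{7660661}$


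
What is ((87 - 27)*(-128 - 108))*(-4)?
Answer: 56640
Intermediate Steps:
((87 - 27)*(-128 - 108))*(-4) = (60*(-236))*(-4) = -14160*(-4) = 56640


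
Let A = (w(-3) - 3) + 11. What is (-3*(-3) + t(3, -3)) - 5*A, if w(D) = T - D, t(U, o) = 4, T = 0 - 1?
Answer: -37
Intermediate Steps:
T = -1
w(D) = -1 - D
A = 10 (A = ((-1 - 1*(-3)) - 3) + 11 = ((-1 + 3) - 3) + 11 = (2 - 3) + 11 = -1 + 11 = 10)
(-3*(-3) + t(3, -3)) - 5*A = (-3*(-3) + 4) - 5*10 = (9 + 4) - 50 = 13 - 50 = -37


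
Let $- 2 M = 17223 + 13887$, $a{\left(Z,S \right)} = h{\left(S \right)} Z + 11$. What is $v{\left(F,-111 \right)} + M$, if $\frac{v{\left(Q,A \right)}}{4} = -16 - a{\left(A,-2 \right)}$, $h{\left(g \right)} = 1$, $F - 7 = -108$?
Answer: $-15219$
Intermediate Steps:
$F = -101$ ($F = 7 - 108 = -101$)
$a{\left(Z,S \right)} = 11 + Z$ ($a{\left(Z,S \right)} = 1 Z + 11 = Z + 11 = 11 + Z$)
$v{\left(Q,A \right)} = -108 - 4 A$ ($v{\left(Q,A \right)} = 4 \left(-16 - \left(11 + A\right)\right) = 4 \left(-27 - A\right) = -108 - 4 A$)
$M = -15555$ ($M = - \frac{17223 + 13887}{2} = \left(- \frac{1}{2}\right) 31110 = -15555$)
$v{\left(F,-111 \right)} + M = \left(-108 - -444\right) - 15555 = \left(-108 + 444\right) - 15555 = 336 - 15555 = -15219$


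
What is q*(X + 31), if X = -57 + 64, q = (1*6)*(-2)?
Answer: -456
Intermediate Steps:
q = -12 (q = 6*(-2) = -12)
X = 7
q*(X + 31) = -12*(7 + 31) = -12*38 = -456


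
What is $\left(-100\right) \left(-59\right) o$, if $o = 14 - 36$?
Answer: $-129800$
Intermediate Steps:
$o = -22$
$\left(-100\right) \left(-59\right) o = \left(-100\right) \left(-59\right) \left(-22\right) = 5900 \left(-22\right) = -129800$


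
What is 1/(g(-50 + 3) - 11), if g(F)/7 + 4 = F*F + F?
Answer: 1/15095 ≈ 6.6247e-5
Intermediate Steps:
g(F) = -28 + 7*F + 7*F² (g(F) = -28 + 7*(F*F + F) = -28 + 7*(F² + F) = -28 + 7*(F + F²) = -28 + (7*F + 7*F²) = -28 + 7*F + 7*F²)
1/(g(-50 + 3) - 11) = 1/((-28 + 7*(-50 + 3) + 7*(-50 + 3)²) - 11) = 1/((-28 + 7*(-47) + 7*(-47)²) - 11) = 1/((-28 - 329 + 7*2209) - 11) = 1/((-28 - 329 + 15463) - 11) = 1/(15106 - 11) = 1/15095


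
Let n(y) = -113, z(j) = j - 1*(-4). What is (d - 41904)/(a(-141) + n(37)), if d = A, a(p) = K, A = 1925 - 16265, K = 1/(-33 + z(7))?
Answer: 412456/829 ≈ 497.53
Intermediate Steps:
z(j) = 4 + j (z(j) = j + 4 = 4 + j)
K = -1/22 (K = 1/(-33 + (4 + 7)) = 1/(-33 + 11) = 1/(-22) = -1/22 ≈ -0.045455)
A = -14340
a(p) = -1/22
d = -14340
(d - 41904)/(a(-141) + n(37)) = (-14340 - 41904)/(-1/22 - 113) = -56244/(-2487/22) = -56244*(-22/2487) = 412456/829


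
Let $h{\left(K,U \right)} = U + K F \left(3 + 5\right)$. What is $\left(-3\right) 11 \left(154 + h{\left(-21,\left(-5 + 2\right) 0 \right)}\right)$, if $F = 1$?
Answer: $462$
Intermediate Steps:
$h{\left(K,U \right)} = U + 8 K$ ($h{\left(K,U \right)} = U + K 1 \left(3 + 5\right) = U + K 1 \cdot 8 = U + K 8 = U + 8 K$)
$\left(-3\right) 11 \left(154 + h{\left(-21,\left(-5 + 2\right) 0 \right)}\right) = \left(-3\right) 11 \left(154 + \left(\left(-5 + 2\right) 0 + 8 \left(-21\right)\right)\right) = - 33 \left(154 - 168\right) = \left(-33\right) \left(-14\right) = 462$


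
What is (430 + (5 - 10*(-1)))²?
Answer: 198025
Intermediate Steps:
(430 + (5 - 10*(-1)))² = (430 + (5 + 10))² = (430 + 15)² = 445² = 198025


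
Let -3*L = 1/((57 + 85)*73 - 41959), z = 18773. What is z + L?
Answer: 1779286168/94779 ≈ 18773.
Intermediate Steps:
L = 1/94779 (L = -1/(3*((57 + 85)*73 - 41959)) = -1/(3*(142*73 - 41959)) = -1/(3*(10366 - 41959)) = -⅓/(-31593) = -⅓*(-1/31593) = 1/94779 ≈ 1.0551e-5)
z + L = 18773 + 1/94779 = 1779286168/94779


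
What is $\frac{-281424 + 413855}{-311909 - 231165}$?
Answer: $- \frac{132431}{543074} \approx -0.24385$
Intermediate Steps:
$\frac{-281424 + 413855}{-311909 - 231165} = \frac{132431}{-543074} = 132431 \left(- \frac{1}{543074}\right) = - \frac{132431}{543074}$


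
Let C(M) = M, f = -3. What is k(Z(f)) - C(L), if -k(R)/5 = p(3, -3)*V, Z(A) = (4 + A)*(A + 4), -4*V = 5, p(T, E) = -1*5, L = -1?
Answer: -121/4 ≈ -30.250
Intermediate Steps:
p(T, E) = -5
V = -5/4 (V = -¼*5 = -5/4 ≈ -1.2500)
Z(A) = (4 + A)² (Z(A) = (4 + A)*(4 + A) = (4 + A)²)
k(R) = -125/4 (k(R) = -(-25)*(-5)/4 = -5*25/4 = -125/4)
k(Z(f)) - C(L) = -125/4 - 1*(-1) = -125/4 + 1 = -121/4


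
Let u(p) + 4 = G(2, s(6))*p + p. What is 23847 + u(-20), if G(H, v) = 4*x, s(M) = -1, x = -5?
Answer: 24223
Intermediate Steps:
G(H, v) = -20 (G(H, v) = 4*(-5) = -20)
u(p) = -4 - 19*p (u(p) = -4 + (-20*p + p) = -4 - 19*p)
23847 + u(-20) = 23847 + (-4 - 19*(-20)) = 23847 + (-4 + 380) = 23847 + 376 = 24223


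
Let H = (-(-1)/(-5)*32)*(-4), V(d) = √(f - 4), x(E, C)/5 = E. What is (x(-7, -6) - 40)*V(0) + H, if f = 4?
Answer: 128/5 ≈ 25.600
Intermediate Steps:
x(E, C) = 5*E
V(d) = 0 (V(d) = √(4 - 4) = √0 = 0)
H = 128/5 (H = (-(-1)*(-1)/5*32)*(-4) = (-1*⅕*32)*(-4) = -⅕*32*(-4) = -32/5*(-4) = 128/5 ≈ 25.600)
(x(-7, -6) - 40)*V(0) + H = (5*(-7) - 40)*0 + 128/5 = (-35 - 40)*0 + 128/5 = -75*0 + 128/5 = 0 + 128/5 = 128/5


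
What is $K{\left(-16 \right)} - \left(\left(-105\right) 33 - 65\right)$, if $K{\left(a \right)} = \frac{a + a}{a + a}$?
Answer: $3531$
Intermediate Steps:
$K{\left(a \right)} = 1$ ($K{\left(a \right)} = \frac{2 a}{2 a} = 2 a \frac{1}{2 a} = 1$)
$K{\left(-16 \right)} - \left(\left(-105\right) 33 - 65\right) = 1 - \left(\left(-105\right) 33 - 65\right) = 1 - \left(-3465 - 65\right) = 1 - -3530 = 1 + 3530 = 3531$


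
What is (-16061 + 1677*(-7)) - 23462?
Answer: -51262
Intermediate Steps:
(-16061 + 1677*(-7)) - 23462 = (-16061 - 11739) - 23462 = -27800 - 23462 = -51262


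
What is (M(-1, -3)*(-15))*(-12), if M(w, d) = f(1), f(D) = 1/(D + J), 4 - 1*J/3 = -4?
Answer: 36/5 ≈ 7.2000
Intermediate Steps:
J = 24 (J = 12 - 3*(-4) = 12 + 12 = 24)
f(D) = 1/(24 + D) (f(D) = 1/(D + 24) = 1/(24 + D))
M(w, d) = 1/25 (M(w, d) = 1/(24 + 1) = 1/25)
(M(-1, -3)*(-15))*(-12) = ((1/25)*(-15))*(-12) = -3/5*(-12) = 36/5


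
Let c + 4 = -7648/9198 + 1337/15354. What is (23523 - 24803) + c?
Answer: -10079968433/7845894 ≈ -1284.7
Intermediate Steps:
c = -37224113/7845894 (c = -4 + (-7648/9198 + 1337/15354) = -4 + (-7648*1/9198 + 1337*(1/15354)) = -4 + (-3824/4599 + 1337/15354) = -4 - 5840537/7845894 = -37224113/7845894 ≈ -4.7444)
(23523 - 24803) + c = (23523 - 24803) - 37224113/7845894 = -1280 - 37224113/7845894 = -10079968433/7845894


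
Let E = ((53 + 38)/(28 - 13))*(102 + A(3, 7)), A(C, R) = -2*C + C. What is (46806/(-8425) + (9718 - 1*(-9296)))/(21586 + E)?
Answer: 160146144/186922105 ≈ 0.85675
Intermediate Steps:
A(C, R) = -C
E = 3003/5 (E = ((53 + 38)/(28 - 13))*(102 - 1*3) = (91/15)*(102 - 3) = (91*(1/15))*99 = (91/15)*99 = 3003/5 ≈ 600.60)
(46806/(-8425) + (9718 - 1*(-9296)))/(21586 + E) = (46806/(-8425) + (9718 - 1*(-9296)))/(21586 + 3003/5) = (46806*(-1/8425) + (9718 + 9296))/(110933/5) = (-46806/8425 + 19014)*(5/110933) = (160146144/8425)*(5/110933) = 160146144/186922105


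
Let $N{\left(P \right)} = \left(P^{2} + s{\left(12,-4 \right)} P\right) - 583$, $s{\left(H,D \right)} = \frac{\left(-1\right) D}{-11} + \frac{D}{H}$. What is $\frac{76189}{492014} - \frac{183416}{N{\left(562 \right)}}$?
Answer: $- \frac{2186370862349}{5112363473618} \approx -0.42766$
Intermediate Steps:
$s{\left(H,D \right)} = \frac{D}{11} + \frac{D}{H}$ ($s{\left(H,D \right)} = - D \left(- \frac{1}{11}\right) + \frac{D}{H} = \frac{D}{11} + \frac{D}{H}$)
$N{\left(P \right)} = -583 + P^{2} - \frac{23 P}{33}$ ($N{\left(P \right)} = \left(P^{2} + \left(\frac{1}{11} \left(-4\right) - \frac{4}{12}\right) P\right) - 583 = \left(P^{2} + \left(- \frac{4}{11} - \frac{1}{3}\right) P\right) - 583 = \left(P^{2} - \frac{23 P}{33}\right) - 583 = -583 + P^{2} - \frac{23 P}{33}$)
$\frac{76189}{492014} - \frac{183416}{N{\left(562 \right)}} = \frac{76189}{492014} - \frac{183416}{-583 + 562^{2} - \frac{12926}{33}} = 76189 \cdot \frac{1}{492014} - \frac{183416}{-583 + 315844 - \frac{12926}{33}} = \frac{76189}{492014} - \frac{183416}{\frac{10390687}{33}} = \frac{76189}{492014} - \frac{6052728}{10390687} = - \frac{2186370862349}{5112363473618}$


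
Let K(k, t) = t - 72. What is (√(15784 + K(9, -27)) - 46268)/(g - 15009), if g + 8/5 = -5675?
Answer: 57835/25857 - 5*√15685/103428 ≈ 2.2307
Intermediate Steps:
g = -28383/5 (g = -8/5 - 5675 = -28383/5 ≈ -5676.6)
K(k, t) = -72 + t
(√(15784 + K(9, -27)) - 46268)/(g - 15009) = (√(15784 + (-72 - 27)) - 46268)/(-28383/5 - 15009) = (√(15784 - 99) - 46268)/(-103428/5) = (√15685 - 46268)*(-5/103428) = (-46268 + √15685)*(-5/103428) = 57835/25857 - 5*√15685/103428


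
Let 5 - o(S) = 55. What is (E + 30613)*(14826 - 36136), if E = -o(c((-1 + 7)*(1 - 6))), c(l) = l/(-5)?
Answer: -653428530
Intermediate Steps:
c(l) = -l/5 (c(l) = l*(-⅕) = -l/5)
o(S) = -50 (o(S) = 5 - 1*55 = 5 - 55 = -50)
E = 50 (E = -1*(-50) = 50)
(E + 30613)*(14826 - 36136) = (50 + 30613)*(14826 - 36136) = 30663*(-21310) = -653428530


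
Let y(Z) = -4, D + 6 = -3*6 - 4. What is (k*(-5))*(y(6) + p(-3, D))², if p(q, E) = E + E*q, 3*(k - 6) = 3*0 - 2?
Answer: -216320/3 ≈ -72107.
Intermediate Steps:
k = 16/3 (k = 6 + (3*0 - 2)/3 = 6 + (0 - 2)/3 = 6 + (⅓)*(-2) = 6 - ⅔ = 16/3 ≈ 5.3333)
D = -28 (D = -6 + (-3*6 - 4) = -6 + (-18 - 4) = -6 - 22 = -28)
(k*(-5))*(y(6) + p(-3, D))² = ((16/3)*(-5))*(-4 - 28*(1 - 3))² = -80*(-4 - 28*(-2))²/3 = -80*(-4 + 56)²/3 = -80/3*52² = -80/3*2704 = -216320/3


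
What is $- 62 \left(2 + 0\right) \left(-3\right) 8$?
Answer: $2976$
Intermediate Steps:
$- 62 \left(2 + 0\right) \left(-3\right) 8 = - 62 \cdot 2 \left(-3\right) 8 = \left(-62\right) \left(-6\right) 8 = 372 \cdot 8 = 2976$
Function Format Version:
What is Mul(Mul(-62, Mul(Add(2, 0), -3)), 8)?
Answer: 2976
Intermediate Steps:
Mul(Mul(-62, Mul(Add(2, 0), -3)), 8) = Mul(Mul(-62, Mul(2, -3)), 8) = Mul(Mul(-62, -6), 8) = Mul(372, 8) = 2976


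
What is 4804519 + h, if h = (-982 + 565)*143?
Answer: 4744888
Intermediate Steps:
h = -59631 (h = -417*143 = -59631)
4804519 + h = 4804519 - 59631 = 4744888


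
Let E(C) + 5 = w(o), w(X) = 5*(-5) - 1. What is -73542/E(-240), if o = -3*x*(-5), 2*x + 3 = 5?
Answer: 73542/31 ≈ 2372.3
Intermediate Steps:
x = 1 (x = -3/2 + (½)*5 = -3/2 + 5/2 = 1)
o = 15 (o = -3*1*(-5) = -3*(-5) = 15)
w(X) = -26 (w(X) = -25 - 1 = -26)
E(C) = -31 (E(C) = -5 - 26 = -31)
-73542/E(-240) = -73542/(-31) = -73542*(-1/31) = 73542/31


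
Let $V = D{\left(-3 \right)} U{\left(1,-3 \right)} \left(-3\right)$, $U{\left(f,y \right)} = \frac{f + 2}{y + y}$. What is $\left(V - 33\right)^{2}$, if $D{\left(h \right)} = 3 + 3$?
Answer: $576$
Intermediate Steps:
$U{\left(f,y \right)} = \frac{2 + f}{2 y}$
$D{\left(h \right)} = 6$
$V = 9$ ($V = 6 \frac{2 + 1}{2 \left(-3\right)} \left(-3\right) = 6 \cdot \frac{1}{2} \left(- \frac{1}{3}\right) 3 \left(-3\right) = 6 \left(- \frac{1}{2}\right) \left(-3\right) = \left(-3\right) \left(-3\right) = 9$)
$\left(V - 33\right)^{2} = \left(9 - 33\right)^{2} = \left(-24\right)^{2} = 576$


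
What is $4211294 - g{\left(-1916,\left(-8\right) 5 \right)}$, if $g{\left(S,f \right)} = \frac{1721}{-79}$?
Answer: $\frac{332693947}{79} \approx 4.2113 \cdot 10^{6}$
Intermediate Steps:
$g{\left(S,f \right)} = - \frac{1721}{79}$ ($g{\left(S,f \right)} = 1721 \left(- \frac{1}{79}\right) = - \frac{1721}{79}$)
$4211294 - g{\left(-1916,\left(-8\right) 5 \right)} = 4211294 - - \frac{1721}{79} = 4211294 + \frac{1721}{79} = \frac{332693947}{79}$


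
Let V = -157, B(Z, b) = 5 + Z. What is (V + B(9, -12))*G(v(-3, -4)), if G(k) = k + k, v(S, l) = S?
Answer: 858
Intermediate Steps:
G(k) = 2*k
(V + B(9, -12))*G(v(-3, -4)) = (-157 + (5 + 9))*(2*(-3)) = (-157 + 14)*(-6) = -143*(-6) = 858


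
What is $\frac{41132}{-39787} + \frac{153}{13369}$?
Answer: $- \frac{543806297}{531912403} \approx -1.0224$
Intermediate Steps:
$\frac{41132}{-39787} + \frac{153}{13369} = 41132 \left(- \frac{1}{39787}\right) + 153 \cdot \frac{1}{13369} = - \frac{41132}{39787} + \frac{153}{13369} = - \frac{543806297}{531912403}$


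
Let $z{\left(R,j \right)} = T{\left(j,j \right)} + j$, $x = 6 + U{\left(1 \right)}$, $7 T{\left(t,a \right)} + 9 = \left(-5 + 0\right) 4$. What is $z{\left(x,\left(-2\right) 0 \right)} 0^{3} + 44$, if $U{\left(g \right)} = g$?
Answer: $44$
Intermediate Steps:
$T{\left(t,a \right)} = - \frac{29}{7}$ ($T{\left(t,a \right)} = - \frac{9}{7} + \frac{\left(-5 + 0\right) 4}{7} = - \frac{9}{7} + \frac{\left(-5\right) 4}{7} = - \frac{9}{7} + \frac{1}{7} \left(-20\right) = - \frac{9}{7} - \frac{20}{7} = - \frac{29}{7}$)
$x = 7$ ($x = 6 + 1 = 7$)
$z{\left(R,j \right)} = - \frac{29}{7} + j$
$z{\left(x,\left(-2\right) 0 \right)} 0^{3} + 44 = \left(- \frac{29}{7} - 0\right) 0^{3} + 44 = \left(- \frac{29}{7} + 0\right) 0 + 44 = \left(- \frac{29}{7}\right) 0 + 44 = 0 + 44 = 44$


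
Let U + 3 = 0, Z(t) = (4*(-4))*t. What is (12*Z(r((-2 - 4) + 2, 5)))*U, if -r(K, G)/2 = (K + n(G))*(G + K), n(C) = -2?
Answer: 6912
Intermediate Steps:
r(K, G) = -2*(-2 + K)*(G + K) (r(K, G) = -2*(K - 2)*(G + K) = -2*(-2 + K)*(G + K))
Z(t) = -16*t
U = -3 (U = -3 + 0 = -3)
(12*Z(r((-2 - 4) + 2, 5)))*U = (12*(-16*(-2*((-2 - 4) + 2)² + 4*5 + 4*((-2 - 4) + 2) - 2*5*((-2 - 4) + 2))))*(-3) = (12*(-16*(-2*(-6 + 2)² + 20 + 4*(-6 + 2) - 2*5*(-6 + 2))))*(-3) = (12*(-16*(-2*(-4)² + 20 + 4*(-4) - 2*5*(-4))))*(-3) = (12*(-16*(-2*16 + 20 - 16 + 40)))*(-3) = (12*(-16*(-32 + 20 - 16 + 40)))*(-3) = (12*(-16*12))*(-3) = (12*(-192))*(-3) = -2304*(-3) = 6912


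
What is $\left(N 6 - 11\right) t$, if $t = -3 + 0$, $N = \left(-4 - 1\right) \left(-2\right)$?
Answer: $-147$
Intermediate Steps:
$N = 10$ ($N = \left(-4 - 1\right) \left(-2\right) = \left(-5\right) \left(-2\right) = 10$)
$t = -3$
$\left(N 6 - 11\right) t = \left(10 \cdot 6 - 11\right) \left(-3\right) = \left(60 - 11\right) \left(-3\right) = 49 \left(-3\right) = -147$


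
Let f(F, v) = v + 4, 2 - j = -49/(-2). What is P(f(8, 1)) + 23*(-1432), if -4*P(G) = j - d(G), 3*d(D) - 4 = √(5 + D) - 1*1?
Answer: -263441/8 + √10/12 ≈ -32930.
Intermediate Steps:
j = -45/2 (j = 2 - (-49)/(-2) = 2 - (-49)*(-1)/2 = 2 - 1*49/2 = 2 - 49/2 = -45/2 ≈ -22.500)
d(D) = 1 + √(5 + D)/3 (d(D) = 4/3 + (√(5 + D) - 1*1)/3 = 4/3 + (√(5 + D) - 1)/3 = 4/3 + (-1 + √(5 + D))/3 = 4/3 + (-⅓ + √(5 + D)/3) = 1 + √(5 + D)/3)
f(F, v) = 4 + v
P(G) = 47/8 + √(5 + G)/12 (P(G) = -(-45/2 - (1 + √(5 + G)/3))/4 = -(-45/2 + (-1 - √(5 + G)/3))/4 = -(-47/2 - √(5 + G)/3)/4 = 47/8 + √(5 + G)/12)
P(f(8, 1)) + 23*(-1432) = (47/8 + √(5 + (4 + 1))/12) + 23*(-1432) = (47/8 + √(5 + 5)/12) - 32936 = (47/8 + √10/12) - 32936 = -263441/8 + √10/12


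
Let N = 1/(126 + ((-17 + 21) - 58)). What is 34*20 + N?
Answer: 48961/72 ≈ 680.01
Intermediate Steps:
N = 1/72 (N = 1/(126 + (4 - 58)) = 1/(126 - 54) = 1/72 ≈ 0.013889)
34*20 + N = 34*20 + 1/72 = 680 + 1/72 = 48961/72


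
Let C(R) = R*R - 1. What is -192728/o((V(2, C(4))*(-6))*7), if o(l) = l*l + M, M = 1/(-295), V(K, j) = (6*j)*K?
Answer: -56854760/16860311999 ≈ -0.0033721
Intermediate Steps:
C(R) = -1 + R² (C(R) = R² - 1 = -1 + R²)
V(K, j) = 6*K*j
M = -1/295 ≈ -0.0033898
o(l) = -1/295 + l² (o(l) = l*l - 1/295 = l² - 1/295 = -1/295 + l²)
-192728/o((V(2, C(4))*(-6))*7) = -192728/(-1/295 + (((6*2*(-1 + 4²))*(-6))*7)²) = -192728/(-1/295 + (((6*2*(-1 + 16))*(-6))*7)²) = -192728/(-1/295 + (((6*2*15)*(-6))*7)²) = -192728/(-1/295 + ((180*(-6))*7)²) = -192728/(-1/295 + (-1080*7)²) = -192728/(-1/295 + (-7560)²) = -192728/(-1/295 + 57153600) = -192728/16860311999/295 = -192728*295/16860311999 = -56854760/16860311999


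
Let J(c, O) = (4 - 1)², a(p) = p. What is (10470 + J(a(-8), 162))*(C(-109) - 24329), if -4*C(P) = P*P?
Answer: -1144275363/4 ≈ -2.8607e+8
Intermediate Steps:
J(c, O) = 9 (J(c, O) = 3² = 9)
C(P) = -P²/4 (C(P) = -P*P/4 = -P²/4)
(10470 + J(a(-8), 162))*(C(-109) - 24329) = (10470 + 9)*(-¼*(-109)² - 24329) = 10479*(-¼*11881 - 24329) = 10479*(-11881/4 - 24329) = 10479*(-109197/4) = -1144275363/4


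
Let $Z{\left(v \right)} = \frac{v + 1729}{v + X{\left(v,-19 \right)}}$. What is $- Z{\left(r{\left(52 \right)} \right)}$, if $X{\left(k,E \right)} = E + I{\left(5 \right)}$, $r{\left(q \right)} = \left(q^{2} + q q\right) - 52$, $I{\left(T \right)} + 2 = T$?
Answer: $- \frac{1417}{1068} \approx -1.3268$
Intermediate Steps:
$I{\left(T \right)} = -2 + T$
$r{\left(q \right)} = -52 + 2 q^{2}$ ($r{\left(q \right)} = \left(q^{2} + q^{2}\right) - 52 = 2 q^{2} - 52 = -52 + 2 q^{2}$)
$X{\left(k,E \right)} = 3 + E$ ($X{\left(k,E \right)} = E + \left(-2 + 5\right) = E + 3 = 3 + E$)
$Z{\left(v \right)} = \frac{1729 + v}{-16 + v}$ ($Z{\left(v \right)} = \frac{v + 1729}{v + \left(3 - 19\right)} = \frac{1729 + v}{v - 16} = \frac{1729 + v}{-16 + v}$)
$- Z{\left(r{\left(52 \right)} \right)} = - \frac{1729 - \left(52 - 2 \cdot 52^{2}\right)}{-16 - \left(52 - 2 \cdot 52^{2}\right)} = - \frac{1729 + \left(-52 + 2 \cdot 2704\right)}{-16 + \left(-52 + 2 \cdot 2704\right)} = - \frac{1729 + \left(-52 + 5408\right)}{-16 + \left(-52 + 5408\right)} = - \frac{1729 + 5356}{-16 + 5356} = - \frac{7085}{5340} = \left(-1\right) \frac{1417}{1068} = - \frac{1417}{1068}$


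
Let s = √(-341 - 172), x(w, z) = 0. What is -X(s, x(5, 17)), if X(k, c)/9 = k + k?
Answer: -54*I*√57 ≈ -407.69*I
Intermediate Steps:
s = 3*I*√57 (s = √(-513) = 3*I*√57 ≈ 22.65*I)
X(k, c) = 18*k (X(k, c) = 9*(k + k) = 9*(2*k) = 18*k)
-X(s, x(5, 17)) = -18*3*I*√57 = -54*I*√57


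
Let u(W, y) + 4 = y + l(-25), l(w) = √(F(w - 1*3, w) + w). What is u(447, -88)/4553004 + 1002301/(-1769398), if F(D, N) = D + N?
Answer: -1140910811705/2014019042898 + I*√78/4553004 ≈ -0.56648 + 1.9398e-6*I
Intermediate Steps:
l(w) = √(-3 + 3*w) (l(w) = √(((w - 1*3) + w) + w) = √(((w - 3) + w) + w) = √(((-3 + w) + w) + w) = √((-3 + 2*w) + w) = √(-3 + 3*w))
u(W, y) = -4 + y + I*√78 (u(W, y) = -4 + (y + √(-3 + 3*(-25))) = -4 + (y + √(-3 - 75)) = -4 + (y + √(-78)) = -4 + (y + I*√78) = -4 + y + I*√78)
u(447, -88)/4553004 + 1002301/(-1769398) = (-4 - 88 + I*√78)/4553004 + 1002301/(-1769398) = (-92 + I*√78)*(1/4553004) + 1002301*(-1/1769398) = (-23/1138251 + I*√78/4553004) - 1002301/1769398 = -1140910811705/2014019042898 + I*√78/4553004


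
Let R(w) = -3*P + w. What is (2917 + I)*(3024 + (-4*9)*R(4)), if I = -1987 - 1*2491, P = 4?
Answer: -5170032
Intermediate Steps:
I = -4478 (I = -1987 - 2491 = -4478)
R(w) = -12 + w (R(w) = -3*4 + w = -12 + w)
(2917 + I)*(3024 + (-4*9)*R(4)) = (2917 - 4478)*(3024 + (-4*9)*(-12 + 4)) = -1561*(3024 - 36*(-8)) = -1561*(3024 + 288) = -1561*3312 = -5170032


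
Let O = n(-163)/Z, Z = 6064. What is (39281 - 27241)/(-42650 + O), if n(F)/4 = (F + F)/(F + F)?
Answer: -18252640/64657399 ≈ -0.28230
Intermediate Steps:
n(F) = 4 (n(F) = 4*((F + F)/(F + F)) = 4*((2*F)/((2*F))) = 4*((2*F)*(1/(2*F))) = 4*1 = 4)
O = 1/1516 (O = 4/6064 = 4*(1/6064) = 1/1516 ≈ 0.00065963)
(39281 - 27241)/(-42650 + O) = (39281 - 27241)/(-42650 + 1/1516) = 12040/(-64657399/1516) = 12040*(-1516/64657399) = -18252640/64657399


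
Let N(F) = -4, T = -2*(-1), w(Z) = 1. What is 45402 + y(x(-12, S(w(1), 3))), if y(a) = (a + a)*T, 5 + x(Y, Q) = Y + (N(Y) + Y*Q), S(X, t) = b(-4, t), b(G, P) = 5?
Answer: 45078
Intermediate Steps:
T = 2
S(X, t) = 5
x(Y, Q) = -9 + Y + Q*Y (x(Y, Q) = -5 + (Y + (-4 + Y*Q)) = -5 + (Y + (-4 + Q*Y)) = -5 + (-4 + Y + Q*Y) = -9 + Y + Q*Y)
y(a) = 4*a (y(a) = (a + a)*2 = (2*a)*2 = 4*a)
45402 + y(x(-12, S(w(1), 3))) = 45402 + 4*(-9 - 12 + 5*(-12)) = 45402 + 4*(-9 - 12 - 60) = 45402 + 4*(-81) = 45402 - 324 = 45078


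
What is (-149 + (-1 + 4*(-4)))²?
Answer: 27556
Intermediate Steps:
(-149 + (-1 + 4*(-4)))² = (-149 + (-1 - 16))² = (-149 - 17)² = (-166)² = 27556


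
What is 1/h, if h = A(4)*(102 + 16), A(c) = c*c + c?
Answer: 1/2360 ≈ 0.00042373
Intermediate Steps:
A(c) = c + c**2 (A(c) = c**2 + c = c + c**2)
h = 2360 (h = (4*(1 + 4))*(102 + 16) = (4*5)*118 = 20*118 = 2360)
1/h = 1/2360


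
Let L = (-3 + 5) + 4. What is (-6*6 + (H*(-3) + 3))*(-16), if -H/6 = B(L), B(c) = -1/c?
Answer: 576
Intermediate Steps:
L = 6 (L = 2 + 4 = 6)
H = 1 (H = -(-6)/6 = -6*(-⅙) = 1)
(-6*6 + (H*(-3) + 3))*(-16) = (-6*6 + (1*(-3) + 3))*(-16) = (-36 + (-3 + 3))*(-16) = (-36 + 0)*(-16) = -36*(-16) = 576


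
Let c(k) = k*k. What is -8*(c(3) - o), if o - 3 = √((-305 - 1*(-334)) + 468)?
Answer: -48 + 8*√497 ≈ 130.35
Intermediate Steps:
c(k) = k²
o = 3 + √497 (o = 3 + √((-305 - 1*(-334)) + 468) = 3 + √((-305 + 334) + 468) = 3 + √(29 + 468) = 3 + √497 ≈ 25.293)
-8*(c(3) - o) = -8*(3² - (3 + √497)) = -8*(9 + (-3 - √497)) = -8*(6 - √497) = -48 + 8*√497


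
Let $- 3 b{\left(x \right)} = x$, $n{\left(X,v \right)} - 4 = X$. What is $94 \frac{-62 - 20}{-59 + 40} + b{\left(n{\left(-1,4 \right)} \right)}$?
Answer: $\frac{7689}{19} \approx 404.68$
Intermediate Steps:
$n{\left(X,v \right)} = 4 + X$
$b{\left(x \right)} = - \frac{x}{3}$
$94 \frac{-62 - 20}{-59 + 40} + b{\left(n{\left(-1,4 \right)} \right)} = 94 \frac{-62 - 20}{-59 + 40} - \frac{4 - 1}{3} = 94 \left(- \frac{82}{-19}\right) - 1 = 94 \left(\left(-82\right) \left(- \frac{1}{19}\right)\right) - 1 = 94 \cdot \frac{82}{19} - 1 = \frac{7708}{19} - 1 = \frac{7689}{19}$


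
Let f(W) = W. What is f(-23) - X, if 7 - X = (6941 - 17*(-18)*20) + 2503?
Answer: 15534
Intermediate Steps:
X = -15557 (X = 7 - ((6941 - 17*(-18)*20) + 2503) = 7 - ((6941 + 306*20) + 2503) = 7 - ((6941 + 6120) + 2503) = 7 - (13061 + 2503) = 7 - 1*15564 = 7 - 15564 = -15557)
f(-23) - X = -23 - 1*(-15557) = -23 + 15557 = 15534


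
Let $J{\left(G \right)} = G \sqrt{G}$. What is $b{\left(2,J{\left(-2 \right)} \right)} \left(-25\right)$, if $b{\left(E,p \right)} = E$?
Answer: $-50$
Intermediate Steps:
$J{\left(G \right)} = G^{\frac{3}{2}}$
$b{\left(2,J{\left(-2 \right)} \right)} \left(-25\right) = 2 \left(-25\right) = -50$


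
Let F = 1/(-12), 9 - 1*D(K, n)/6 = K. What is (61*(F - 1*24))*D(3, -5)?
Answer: -52887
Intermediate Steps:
D(K, n) = 54 - 6*K
F = -1/12 ≈ -0.083333
(61*(F - 1*24))*D(3, -5) = (61*(-1/12 - 1*24))*(54 - 6*3) = (61*(-1/12 - 24))*(54 - 18) = (61*(-289/12))*36 = -17629/12*36 = -52887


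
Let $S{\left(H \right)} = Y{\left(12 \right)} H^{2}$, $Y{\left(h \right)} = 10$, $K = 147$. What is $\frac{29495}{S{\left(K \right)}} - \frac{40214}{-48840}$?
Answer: $\frac{168839651}{175897260} \approx 0.95988$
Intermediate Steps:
$S{\left(H \right)} = 10 H^{2}$
$\frac{29495}{S{\left(K \right)}} - \frac{40214}{-48840} = \frac{29495}{10 \cdot 147^{2}} - \frac{40214}{-48840} = \frac{29495}{10 \cdot 21609} - - \frac{20107}{24420} = \frac{29495}{216090} + \frac{20107}{24420} = 29495 \cdot \frac{1}{216090} + \frac{20107}{24420} = \frac{5899}{43218} + \frac{20107}{24420} = \frac{168839651}{175897260}$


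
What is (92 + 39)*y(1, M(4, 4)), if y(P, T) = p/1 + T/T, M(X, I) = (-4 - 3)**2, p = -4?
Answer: -393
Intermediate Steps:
M(X, I) = 49 (M(X, I) = (-7)**2 = 49)
y(P, T) = -3 (y(P, T) = -4/1 + T/T = -4*1 + 1 = -4 + 1 = -3)
(92 + 39)*y(1, M(4, 4)) = (92 + 39)*(-3) = 131*(-3) = -393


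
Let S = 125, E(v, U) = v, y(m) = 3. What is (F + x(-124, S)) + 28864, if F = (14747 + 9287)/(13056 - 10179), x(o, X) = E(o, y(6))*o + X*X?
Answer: 172255639/2877 ≈ 59873.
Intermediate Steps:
x(o, X) = X² + o² (x(o, X) = o*o + X*X = o² + X² = X² + o²)
F = 24034/2877 ≈ 8.3538
(F + x(-124, S)) + 28864 = (24034/2877 + (125² + (-124)²)) + 28864 = (24034/2877 + (15625 + 15376)) + 28864 = (24034/2877 + 31001) + 28864 = 89213911/2877 + 28864 = 172255639/2877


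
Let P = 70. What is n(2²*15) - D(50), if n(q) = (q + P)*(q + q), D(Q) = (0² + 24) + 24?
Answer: 15552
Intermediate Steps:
D(Q) = 48 (D(Q) = (0 + 24) + 24 = 24 + 24 = 48)
n(q) = 2*q*(70 + q) (n(q) = (q + 70)*(q + q) = (70 + q)*(2*q) = 2*q*(70 + q))
n(2²*15) - D(50) = 2*(2²*15)*(70 + 2²*15) - 1*48 = 2*(4*15)*(70 + 4*15) - 48 = 2*60*(70 + 60) - 48 = 2*60*130 - 48 = 15600 - 48 = 15552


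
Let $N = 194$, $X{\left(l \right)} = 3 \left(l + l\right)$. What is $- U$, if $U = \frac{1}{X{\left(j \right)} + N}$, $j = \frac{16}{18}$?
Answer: $- \frac{3}{598} \approx -0.0050167$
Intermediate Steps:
$j = \frac{8}{9}$ ($j = 16 \cdot \frac{1}{18} = \frac{8}{9} \approx 0.88889$)
$X{\left(l \right)} = 6 l$ ($X{\left(l \right)} = 3 \cdot 2 l = 6 l$)
$U = \frac{3}{598}$ ($U = \frac{1}{6 \cdot \frac{8}{9} + 194} = \frac{1}{\frac{16}{3} + 194} = \frac{1}{\frac{598}{3}} = \frac{3}{598} \approx 0.0050167$)
$- U = \left(-1\right) \frac{3}{598} = - \frac{3}{598}$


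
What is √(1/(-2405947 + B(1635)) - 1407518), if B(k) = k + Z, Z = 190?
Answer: I*√8135176183118270034/2404122 ≈ 1186.4*I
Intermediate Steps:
B(k) = 190 + k (B(k) = k + 190 = 190 + k)
√(1/(-2405947 + B(1635)) - 1407518) = √(1/(-2405947 + (190 + 1635)) - 1407518) = √(1/(-2405947 + 1825) - 1407518) = √(1/(-2404122) - 1407518) = √(-1/2404122 - 1407518) = √(-3383844989197/2404122) = I*√8135176183118270034/2404122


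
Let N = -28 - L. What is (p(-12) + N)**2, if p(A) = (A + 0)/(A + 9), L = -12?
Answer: 144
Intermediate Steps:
N = -16 (N = -28 - 1*(-12) = -28 + 12 = -16)
p(A) = A/(9 + A)
(p(-12) + N)**2 = (-12/(9 - 12) - 16)**2 = (-12/(-3) - 16)**2 = (-12*(-1/3) - 16)**2 = (4 - 16)**2 = (-12)**2 = 144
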